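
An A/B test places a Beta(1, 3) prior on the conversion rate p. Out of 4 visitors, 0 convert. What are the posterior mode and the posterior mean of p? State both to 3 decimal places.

posterior mode = 0.000, posterior mean = 0.125

Posterior: Beta(1+0, 3+4) = Beta(1, 7).
Since α = 1 ≤ 1 and β > 1, the Beta density is monotone decreasing on [0,1]; the mode is at 0.
Mean = 1/(1+7) = 0.125.
The posterior is right-skewed, so the mean exceeds the mode.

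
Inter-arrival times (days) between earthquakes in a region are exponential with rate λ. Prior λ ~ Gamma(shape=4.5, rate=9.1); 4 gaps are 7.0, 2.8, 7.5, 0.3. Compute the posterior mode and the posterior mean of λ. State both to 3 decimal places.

Σ times = 17.6. Posterior: Gamma(shape = 4.5+4 = 8.5, rate = 9.1+17.6 = 26.7).
Mode = (α−1)/β = 7.5/26.7 = 0.281.
Mean = α/β = 8.5/26.7 = 0.318.
The mean is pulled above the mode by the posterior's right skew.

MAP = 0.281, posterior mean = 0.318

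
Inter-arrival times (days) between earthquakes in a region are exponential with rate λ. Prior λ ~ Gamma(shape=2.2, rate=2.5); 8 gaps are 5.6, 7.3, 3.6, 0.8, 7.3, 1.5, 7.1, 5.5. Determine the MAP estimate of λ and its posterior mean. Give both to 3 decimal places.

λ_MAP = 0.223, E[λ|data] = 0.248

Σ times = 38.7. Posterior: Gamma(shape = 2.2+8 = 10.2, rate = 2.5+38.7 = 41.2).
Mode = (α−1)/β = 9.2/41.2 = 0.223.
Mean = α/β = 10.2/41.2 = 0.248.
Right-skewed posterior ⇒ mode < mean.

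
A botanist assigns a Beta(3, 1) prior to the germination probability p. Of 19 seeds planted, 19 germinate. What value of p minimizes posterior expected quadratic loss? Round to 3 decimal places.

0.957

Posterior: Beta(3+19, 1+0) = Beta(22, 1).
Since β = 1 ≤ 1 and α > 1, the Beta density is monotone increasing on [0,1]; the mode is at 1.
Mean = 22/(22+1) = 0.957.
Quadratic loss ⇒ the optimal estimator is the posterior mean.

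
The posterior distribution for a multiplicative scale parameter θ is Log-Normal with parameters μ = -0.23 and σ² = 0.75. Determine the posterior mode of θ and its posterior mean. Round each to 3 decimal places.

posterior mode = 0.375, posterior mean = 1.156

Mode = exp(μ − σ²) = exp(-0.98) = 0.375.
Mean = exp(μ + σ²/2) = exp(0.145) = 1.156.
Right-skewed posterior ⇒ mode < mean.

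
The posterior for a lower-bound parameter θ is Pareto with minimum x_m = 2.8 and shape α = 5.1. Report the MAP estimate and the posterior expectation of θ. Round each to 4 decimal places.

The Pareto density is strictly decreasing on [x_m, ∞), so the mode is x_m = 2.8000.
Mean = α·x_m/(α−1) = 5.1·2.8/4.1 = 3.4829.
The posterior is right-skewed, so the mean exceeds the mode.

θ_MAP = 2.8000, E[θ|data] = 3.4829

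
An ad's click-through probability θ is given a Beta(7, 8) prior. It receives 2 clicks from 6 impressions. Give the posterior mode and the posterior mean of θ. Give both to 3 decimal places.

θ_MAP = 0.421, E[θ|data] = 0.429

Posterior: Beta(7+2, 8+4) = Beta(9, 12).
Mode = (9−1)/(9+12−2) = 8/19 = 0.421.
Mean = 9/(9+12) = 9/21 = 0.429.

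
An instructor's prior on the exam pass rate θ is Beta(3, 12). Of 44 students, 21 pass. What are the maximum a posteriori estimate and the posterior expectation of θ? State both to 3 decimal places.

Posterior: Beta(3+21, 12+23) = Beta(24, 35).
Mode = (24−1)/(24+35−2) = 23/57 = 0.404.
Mean = 24/(24+35) = 24/59 = 0.407.
Right-skewed posterior ⇒ mode < mean.

MAP: 0.404. Posterior mean: 0.407.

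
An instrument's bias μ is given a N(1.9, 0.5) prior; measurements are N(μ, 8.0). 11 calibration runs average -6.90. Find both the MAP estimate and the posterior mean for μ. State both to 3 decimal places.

MAP = -1.685; posterior mean = -1.685

Posterior for μ is Normal. Precision-weighted mean: (1/0.5·1.9 + 11/8.0·-6.90) / (1/0.5 + 11/8.0) = -1.685.
A Normal posterior is symmetric, so mode = mean.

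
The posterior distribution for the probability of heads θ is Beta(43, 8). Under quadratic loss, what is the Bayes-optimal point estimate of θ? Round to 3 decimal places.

0.843

Mode = (43−1)/(43+8−2) = 42/49 = 0.857.
Mean = 43/(43+8) = 43/51 = 0.843.
Quadratic loss ⇒ the optimal estimator is the posterior mean.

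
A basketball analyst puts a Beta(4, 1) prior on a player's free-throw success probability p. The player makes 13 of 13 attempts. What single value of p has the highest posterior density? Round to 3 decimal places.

1.000

Posterior: Beta(4+13, 1+0) = Beta(17, 1).
Since β = 1 ≤ 1 and α > 1, the Beta density is monotone increasing on [0,1]; the mode is at 1.
Mean = 17/(17+1) = 0.944.
This is the posterior mode — the MAP estimate.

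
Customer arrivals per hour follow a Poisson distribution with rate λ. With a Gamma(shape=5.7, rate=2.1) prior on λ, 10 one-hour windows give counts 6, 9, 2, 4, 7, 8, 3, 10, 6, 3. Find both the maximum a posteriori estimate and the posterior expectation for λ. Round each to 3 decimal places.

MAP = 5.182; posterior mean = 5.264

Σ counts = 58. Posterior: Gamma(shape = 5.7+58 = 63.7, rate = 2.1+10 = 12.1).
Mode = (α−1)/β = 62.7/12.1 = 5.182.
Mean = α/β = 63.7/12.1 = 5.264.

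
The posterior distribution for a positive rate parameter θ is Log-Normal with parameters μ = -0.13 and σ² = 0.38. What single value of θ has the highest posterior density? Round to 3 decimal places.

Mode = exp(μ − σ²) = exp(-0.51) = 0.600.
Mean = exp(μ + σ²/2) = exp(0.060) = 1.062.
This is the posterior mode — the MAP estimate.

0.600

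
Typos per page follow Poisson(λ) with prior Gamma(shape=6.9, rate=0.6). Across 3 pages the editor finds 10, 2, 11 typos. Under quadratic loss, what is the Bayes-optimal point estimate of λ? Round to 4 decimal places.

Σ counts = 23. Posterior: Gamma(shape = 6.9+23 = 29.9, rate = 0.6+3 = 3.6).
Mode = (α−1)/β = 28.9/3.6 = 8.0278.
Mean = α/β = 29.9/3.6 = 8.3056.
Quadratic loss ⇒ the optimal estimator is the posterior mean.

8.3056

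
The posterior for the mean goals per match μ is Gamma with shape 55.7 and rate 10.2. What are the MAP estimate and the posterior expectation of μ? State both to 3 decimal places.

MAP = 5.363; posterior mean = 5.461

Mode = (α−1)/β = 54.7/10.2 = 5.363.
Mean = α/β = 55.7/10.2 = 5.461.
The posterior is right-skewed, so the mean exceeds the mode.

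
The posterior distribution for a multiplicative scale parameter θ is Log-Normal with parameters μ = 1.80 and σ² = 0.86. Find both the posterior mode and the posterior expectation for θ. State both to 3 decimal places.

posterior mode = 2.560, posterior expectation = 9.300

Mode = exp(μ − σ²) = exp(0.94) = 2.560.
Mean = exp(μ + σ²/2) = exp(2.230) = 9.300.
The mean is pulled above the mode by the posterior's right skew.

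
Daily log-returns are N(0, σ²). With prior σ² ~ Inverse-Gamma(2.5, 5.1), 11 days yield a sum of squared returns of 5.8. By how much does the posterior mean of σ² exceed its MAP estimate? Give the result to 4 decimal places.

Posterior: Inverse-Gamma(shape = 2.5+11/2 = 8.0, scale = 5.1+5.8/2 = 8.0).
Mode = β/(α+1) = 8.0/9.0 = 0.8889.
Mean = β/(α−1) = 8.0/7.0 = 1.1429.
Difference = 1.1429 − 0.8889 = 0.2540.

0.2540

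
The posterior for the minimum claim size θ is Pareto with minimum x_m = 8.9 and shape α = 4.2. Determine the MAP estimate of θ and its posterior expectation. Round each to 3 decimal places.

The Pareto density is strictly decreasing on [x_m, ∞), so the mode is x_m = 8.900.
Mean = α·x_m/(α−1) = 4.2·8.9/3.2 = 11.681.

θ_MAP = 8.900, E[θ|data] = 11.681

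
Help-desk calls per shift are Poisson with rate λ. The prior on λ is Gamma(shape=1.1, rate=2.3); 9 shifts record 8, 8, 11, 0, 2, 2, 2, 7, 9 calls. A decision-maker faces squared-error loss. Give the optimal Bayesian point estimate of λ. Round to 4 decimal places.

4.4336

Σ counts = 49. Posterior: Gamma(shape = 1.1+49 = 50.1, rate = 2.3+9 = 11.3).
Mode = (α−1)/β = 49.1/11.3 = 4.3451.
Mean = α/β = 50.1/11.3 = 4.4336.
Squared-error loss ⇒ the optimal estimator is the posterior mean.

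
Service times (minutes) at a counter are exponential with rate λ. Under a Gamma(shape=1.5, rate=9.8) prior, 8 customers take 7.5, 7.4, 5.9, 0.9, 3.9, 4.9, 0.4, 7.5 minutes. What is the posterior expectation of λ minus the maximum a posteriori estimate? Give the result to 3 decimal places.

0.021

Σ times = 38.4. Posterior: Gamma(shape = 1.5+8 = 9.5, rate = 9.8+38.4 = 48.2).
Mode = (α−1)/β = 8.5/48.2 = 0.176.
Mean = α/β = 9.5/48.2 = 0.197.
Difference = 0.197 − 0.176 = 0.021.
The mean is pulled above the mode by the posterior's right skew.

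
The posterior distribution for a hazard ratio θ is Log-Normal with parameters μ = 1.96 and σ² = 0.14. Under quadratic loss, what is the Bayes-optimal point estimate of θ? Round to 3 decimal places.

Mode = exp(μ − σ²) = exp(1.82) = 6.172.
Mean = exp(μ + σ²/2) = exp(2.030) = 7.614.
Quadratic loss ⇒ the optimal estimator is the posterior mean.

7.614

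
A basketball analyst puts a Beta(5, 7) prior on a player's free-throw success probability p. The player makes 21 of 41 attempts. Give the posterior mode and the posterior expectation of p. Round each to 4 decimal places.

MAP = 0.4902; posterior mean = 0.4906

Posterior: Beta(5+21, 7+20) = Beta(26, 27).
Mode = (26−1)/(26+27−2) = 25/51 = 0.4902.
Mean = 26/(26+27) = 26/53 = 0.4906.
The mean is pulled above the mode by the posterior's right skew.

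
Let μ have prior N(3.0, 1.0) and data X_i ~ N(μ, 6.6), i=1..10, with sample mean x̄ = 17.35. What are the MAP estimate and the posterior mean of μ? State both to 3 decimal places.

Posterior for μ is Normal. Precision-weighted mean: (1/1.0·3.0 + 10/6.6·17.35) / (1/1.0 + 10/6.6) = 11.645.
A Normal posterior is symmetric, so mode = mean.

μ_MAP = 11.645, E[μ|data] = 11.645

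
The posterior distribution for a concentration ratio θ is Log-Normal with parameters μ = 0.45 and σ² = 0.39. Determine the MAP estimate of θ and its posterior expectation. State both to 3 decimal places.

MAP: 1.062. Posterior mean: 1.906.

Mode = exp(μ − σ²) = exp(0.06) = 1.062.
Mean = exp(μ + σ²/2) = exp(0.645) = 1.906.
The posterior is right-skewed, so the mean exceeds the mode.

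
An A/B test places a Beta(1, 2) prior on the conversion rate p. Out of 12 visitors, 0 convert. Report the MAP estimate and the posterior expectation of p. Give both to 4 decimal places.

MAP = 0.0000; posterior mean = 0.0667

Posterior: Beta(1+0, 2+12) = Beta(1, 14).
Since α = 1 ≤ 1 and β > 1, the Beta density is monotone decreasing on [0,1]; the mode is at 0.
Mean = 1/(1+14) = 0.0667.
The posterior is right-skewed, so the mean exceeds the mode.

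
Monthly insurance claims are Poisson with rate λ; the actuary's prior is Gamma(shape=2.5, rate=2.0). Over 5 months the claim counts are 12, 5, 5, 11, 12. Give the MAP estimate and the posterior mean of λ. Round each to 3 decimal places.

Σ counts = 45. Posterior: Gamma(shape = 2.5+45 = 47.5, rate = 2.0+5 = 7.0).
Mode = (α−1)/β = 46.5/7.0 = 6.643.
Mean = α/β = 47.5/7.0 = 6.786.

MAP estimate = 6.643, posterior mean = 6.786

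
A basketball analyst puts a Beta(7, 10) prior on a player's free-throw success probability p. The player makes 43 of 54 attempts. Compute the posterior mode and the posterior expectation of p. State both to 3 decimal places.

p_MAP = 0.710, E[p|data] = 0.704

Posterior: Beta(7+43, 10+11) = Beta(50, 21).
Mode = (50−1)/(50+21−2) = 49/69 = 0.710.
Mean = 50/(50+21) = 50/71 = 0.704.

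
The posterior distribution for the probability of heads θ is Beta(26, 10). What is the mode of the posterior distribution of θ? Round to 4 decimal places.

Mode = (26−1)/(26+10−2) = 25/34 = 0.7353.
Mean = 26/(26+10) = 26/36 = 0.7222.
This is the posterior mode — the MAP estimate.

0.7353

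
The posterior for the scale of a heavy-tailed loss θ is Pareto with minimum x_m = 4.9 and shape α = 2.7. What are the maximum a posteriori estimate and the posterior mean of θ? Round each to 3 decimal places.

MAP: 4.900. Posterior mean: 7.782.

The Pareto density is strictly decreasing on [x_m, ∞), so the mode is x_m = 4.900.
Mean = α·x_m/(α−1) = 2.7·4.9/1.7 = 7.782.
The posterior is right-skewed, so the mean exceeds the mode.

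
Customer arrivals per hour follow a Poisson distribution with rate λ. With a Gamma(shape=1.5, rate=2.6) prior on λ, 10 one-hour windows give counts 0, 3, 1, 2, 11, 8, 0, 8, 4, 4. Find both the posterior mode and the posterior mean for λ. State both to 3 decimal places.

MAP = 3.294; posterior mean = 3.373

Σ counts = 41. Posterior: Gamma(shape = 1.5+41 = 42.5, rate = 2.6+10 = 12.6).
Mode = (α−1)/β = 41.5/12.6 = 3.294.
Mean = α/β = 42.5/12.6 = 3.373.
The posterior is right-skewed, so the mean exceeds the mode.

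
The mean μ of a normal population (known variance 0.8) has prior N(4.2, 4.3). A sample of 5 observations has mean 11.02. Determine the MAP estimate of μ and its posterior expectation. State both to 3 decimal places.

MAP: 10.775. Posterior mean: 10.775.

Posterior for μ is Normal. Precision-weighted mean: (1/4.3·4.2 + 5/0.8·11.02) / (1/4.3 + 5/0.8) = 10.775.
A Normal posterior is symmetric, so mode = mean.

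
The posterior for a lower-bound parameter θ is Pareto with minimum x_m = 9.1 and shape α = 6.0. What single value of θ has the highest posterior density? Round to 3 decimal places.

9.100

The Pareto density is strictly decreasing on [x_m, ∞), so the mode is x_m = 9.100.
Mean = α·x_m/(α−1) = 6.0·9.1/5.0 = 10.920.
This is the posterior mode — the MAP estimate.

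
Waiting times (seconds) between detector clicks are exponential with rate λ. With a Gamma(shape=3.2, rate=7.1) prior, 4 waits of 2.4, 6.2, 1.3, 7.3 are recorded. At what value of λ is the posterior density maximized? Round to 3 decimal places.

0.255

Σ times = 17.2. Posterior: Gamma(shape = 3.2+4 = 7.2, rate = 7.1+17.2 = 24.3).
Mode = (α−1)/β = 6.2/24.3 = 0.255.
Mean = α/β = 7.2/24.3 = 0.296.
This is the posterior mode — the MAP estimate.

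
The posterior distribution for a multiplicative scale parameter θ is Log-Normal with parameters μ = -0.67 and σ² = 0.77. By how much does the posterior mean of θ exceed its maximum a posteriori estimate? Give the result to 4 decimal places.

Mode = exp(μ − σ²) = exp(-1.44) = 0.2369.
Mean = exp(μ + σ²/2) = exp(-0.285) = 0.7520.
Difference = 0.7520 − 0.2369 = 0.5151.

0.5151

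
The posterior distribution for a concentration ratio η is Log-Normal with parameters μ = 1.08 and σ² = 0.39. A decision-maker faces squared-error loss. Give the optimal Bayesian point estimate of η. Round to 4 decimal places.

Mode = exp(μ − σ²) = exp(0.69) = 1.9937.
Mean = exp(μ + σ²/2) = exp(1.275) = 3.5787.
Squared-error loss ⇒ the optimal estimator is the posterior mean.

3.5787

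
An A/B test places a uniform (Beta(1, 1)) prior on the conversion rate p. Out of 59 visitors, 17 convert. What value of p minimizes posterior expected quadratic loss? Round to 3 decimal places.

0.295

Posterior: Beta(1+17, 1+42) = Beta(18, 43).
Mode = (18−1)/(18+43−2) = 17/59 = 0.288.
With a flat prior the MAP equals the MLE, 17/59.
Mean = 18/(18+43) = 18/61 = 0.295.
Quadratic loss ⇒ the optimal estimator is the posterior mean.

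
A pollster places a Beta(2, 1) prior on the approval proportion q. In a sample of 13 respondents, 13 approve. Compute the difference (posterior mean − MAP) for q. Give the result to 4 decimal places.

Posterior: Beta(2+13, 1+0) = Beta(15, 1).
Since β = 1 ≤ 1 and α > 1, the Beta density is monotone increasing on [0,1]; the mode is at 1.
Mean = 15/(15+1) = 0.9375.
Difference = 0.9375 − 1.0000 = -0.0625.

-0.0625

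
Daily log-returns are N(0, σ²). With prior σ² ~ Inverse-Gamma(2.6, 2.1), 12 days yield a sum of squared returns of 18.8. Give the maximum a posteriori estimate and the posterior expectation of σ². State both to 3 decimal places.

Posterior: Inverse-Gamma(shape = 2.6+12/2 = 8.6, scale = 2.1+18.8/2 = 11.5).
Mode = β/(α+1) = 11.5/9.6 = 1.198.
Mean = β/(α−1) = 11.5/7.6 = 1.513.

MAP: 1.198. Posterior mean: 1.513.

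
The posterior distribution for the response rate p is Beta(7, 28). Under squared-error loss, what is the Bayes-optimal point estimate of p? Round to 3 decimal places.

Mode = (7−1)/(7+28−2) = 6/33 = 0.182.
Mean = 7/(7+28) = 7/35 = 0.200.
Squared-error loss ⇒ the optimal estimator is the posterior mean.

0.200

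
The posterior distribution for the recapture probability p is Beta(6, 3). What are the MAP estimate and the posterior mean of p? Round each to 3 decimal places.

MAP: 0.714. Posterior mean: 0.667.

Mode = (6−1)/(6+3−2) = 5/7 = 0.714.
Mean = 6/(6+3) = 6/9 = 0.667.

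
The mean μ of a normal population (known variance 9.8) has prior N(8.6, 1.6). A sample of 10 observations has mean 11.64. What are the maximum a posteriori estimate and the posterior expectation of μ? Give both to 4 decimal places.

MAP = 10.4853, posterior mean = 10.4853

Posterior for μ is Normal. Precision-weighted mean: (1/1.6·8.6 + 10/9.8·11.64) / (1/1.6 + 10/9.8) = 10.4853.
A Normal posterior is symmetric, so mode = mean.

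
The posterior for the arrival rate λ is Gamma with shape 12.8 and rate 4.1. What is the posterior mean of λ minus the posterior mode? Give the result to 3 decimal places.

0.244

Mode = (α−1)/β = 11.8/4.1 = 2.878.
Mean = α/β = 12.8/4.1 = 3.122.
Difference = 3.122 − 2.878 = 0.244.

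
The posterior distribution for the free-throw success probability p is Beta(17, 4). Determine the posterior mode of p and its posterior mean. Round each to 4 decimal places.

MAP = 0.8421, posterior mean = 0.8095

Mode = (17−1)/(17+4−2) = 16/19 = 0.8421.
Mean = 17/(17+4) = 17/21 = 0.8095.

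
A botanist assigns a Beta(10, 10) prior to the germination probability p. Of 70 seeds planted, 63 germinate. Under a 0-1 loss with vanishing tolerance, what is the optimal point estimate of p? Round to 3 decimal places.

Posterior: Beta(10+63, 10+7) = Beta(73, 17).
Mode = (73−1)/(73+17−2) = 72/88 = 0.818.
Mean = 73/(73+17) = 73/90 = 0.811.
This is the posterior mode — the MAP estimate.

0.818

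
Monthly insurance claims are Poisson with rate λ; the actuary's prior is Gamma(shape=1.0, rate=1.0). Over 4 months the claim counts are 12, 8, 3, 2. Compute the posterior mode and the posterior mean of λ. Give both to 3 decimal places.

Σ counts = 25. Posterior: Gamma(shape = 1.0+25 = 26.0, rate = 1.0+4 = 5.0).
Mode = (α−1)/β = 25.0/5.0 = 5.000.
Mean = α/β = 26.0/5.0 = 5.200.

λ_MAP = 5.000, E[λ|data] = 5.200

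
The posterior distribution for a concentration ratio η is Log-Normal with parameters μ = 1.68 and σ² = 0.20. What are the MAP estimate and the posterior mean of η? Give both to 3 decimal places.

Mode = exp(μ − σ²) = exp(1.48) = 4.393.
Mean = exp(μ + σ²/2) = exp(1.780) = 5.930.

MAP = 4.393; posterior mean = 5.930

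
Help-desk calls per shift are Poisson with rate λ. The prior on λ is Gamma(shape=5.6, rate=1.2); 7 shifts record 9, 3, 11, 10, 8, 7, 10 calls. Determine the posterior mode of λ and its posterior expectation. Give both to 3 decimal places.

MAP = 7.634; posterior mean = 7.756

Σ counts = 58. Posterior: Gamma(shape = 5.6+58 = 63.6, rate = 1.2+7 = 8.2).
Mode = (α−1)/β = 62.6/8.2 = 7.634.
Mean = α/β = 63.6/8.2 = 7.756.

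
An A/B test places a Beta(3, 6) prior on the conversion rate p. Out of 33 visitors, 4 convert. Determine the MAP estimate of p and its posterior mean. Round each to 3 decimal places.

MAP = 0.150; posterior mean = 0.167

Posterior: Beta(3+4, 6+29) = Beta(7, 35).
Mode = (7−1)/(7+35−2) = 6/40 = 0.150.
Mean = 7/(7+35) = 7/42 = 0.167.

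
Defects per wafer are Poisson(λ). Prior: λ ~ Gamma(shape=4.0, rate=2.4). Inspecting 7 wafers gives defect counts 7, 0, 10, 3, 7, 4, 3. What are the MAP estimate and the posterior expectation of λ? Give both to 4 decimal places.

Σ counts = 34. Posterior: Gamma(shape = 4.0+34 = 38.0, rate = 2.4+7 = 9.4).
Mode = (α−1)/β = 37.0/9.4 = 3.9362.
Mean = α/β = 38.0/9.4 = 4.0426.

MAP: 3.9362. Posterior mean: 4.0426.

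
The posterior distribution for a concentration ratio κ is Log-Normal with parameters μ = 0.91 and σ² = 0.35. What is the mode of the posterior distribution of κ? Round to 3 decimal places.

1.751

Mode = exp(μ − σ²) = exp(0.56) = 1.751.
Mean = exp(μ + σ²/2) = exp(1.085) = 2.959.
This is the posterior mode — the MAP estimate.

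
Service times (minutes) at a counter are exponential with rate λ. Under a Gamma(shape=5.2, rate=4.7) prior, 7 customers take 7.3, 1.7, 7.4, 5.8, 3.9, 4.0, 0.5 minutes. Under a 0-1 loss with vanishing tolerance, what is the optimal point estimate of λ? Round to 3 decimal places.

Σ times = 30.6. Posterior: Gamma(shape = 5.2+7 = 12.2, rate = 4.7+30.6 = 35.3).
Mode = (α−1)/β = 11.2/35.3 = 0.317.
Mean = α/β = 12.2/35.3 = 0.346.
This is the posterior mode — the MAP estimate.

0.317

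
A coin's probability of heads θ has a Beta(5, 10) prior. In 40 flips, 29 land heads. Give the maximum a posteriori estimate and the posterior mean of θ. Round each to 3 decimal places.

Posterior: Beta(5+29, 10+11) = Beta(34, 21).
Mode = (34−1)/(34+21−2) = 33/53 = 0.623.
Mean = 34/(34+21) = 34/55 = 0.618.
The posterior is left-skewed, so the mode exceeds the mean.

MAP = 0.623; posterior mean = 0.618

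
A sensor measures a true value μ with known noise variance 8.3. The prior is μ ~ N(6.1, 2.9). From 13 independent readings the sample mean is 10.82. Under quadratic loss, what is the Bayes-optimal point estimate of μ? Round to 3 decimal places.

Posterior for μ is Normal. Precision-weighted mean: (1/2.9·6.1 + 13/8.3·10.82) / (1/2.9 + 13/8.3) = 9.968.
A Normal posterior is symmetric, so mode = mean.
Quadratic loss ⇒ the optimal estimator is the posterior mean.

9.968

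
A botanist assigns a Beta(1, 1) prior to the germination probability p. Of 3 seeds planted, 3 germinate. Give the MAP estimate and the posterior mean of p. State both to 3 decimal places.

Posterior: Beta(1+3, 1+0) = Beta(4, 1).
Since β = 1 ≤ 1 and α > 1, the Beta density is monotone increasing on [0,1]; the mode is at 1.
Mean = 4/(4+1) = 0.800.

p_MAP = 1.000, E[p|data] = 0.800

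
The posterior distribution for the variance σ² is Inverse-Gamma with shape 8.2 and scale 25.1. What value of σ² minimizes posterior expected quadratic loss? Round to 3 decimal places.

Mode = β/(α+1) = 25.1/9.2 = 2.728.
Mean = β/(α−1) = 25.1/7.2 = 3.486.
Quadratic loss ⇒ the optimal estimator is the posterior mean.

3.486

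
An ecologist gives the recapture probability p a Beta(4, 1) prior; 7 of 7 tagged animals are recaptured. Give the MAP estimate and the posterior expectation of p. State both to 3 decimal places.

Posterior: Beta(4+7, 1+0) = Beta(11, 1).
Since β = 1 ≤ 1 and α > 1, the Beta density is monotone increasing on [0,1]; the mode is at 1.
Mean = 11/(11+1) = 0.917.

MAP: 1.000. Posterior mean: 0.917.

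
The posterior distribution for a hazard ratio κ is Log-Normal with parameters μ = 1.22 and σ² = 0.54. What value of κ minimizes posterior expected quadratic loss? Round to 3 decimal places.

4.437

Mode = exp(μ − σ²) = exp(0.68) = 1.974.
Mean = exp(μ + σ²/2) = exp(1.490) = 4.437.
Quadratic loss ⇒ the optimal estimator is the posterior mean.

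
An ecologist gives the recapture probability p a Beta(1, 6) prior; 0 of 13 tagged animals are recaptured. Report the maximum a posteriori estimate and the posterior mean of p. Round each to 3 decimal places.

p_MAP = 0.000, E[p|data] = 0.050

Posterior: Beta(1+0, 6+13) = Beta(1, 19).
Since α = 1 ≤ 1 and β > 1, the Beta density is monotone decreasing on [0,1]; the mode is at 0.
Mean = 1/(1+19) = 0.050.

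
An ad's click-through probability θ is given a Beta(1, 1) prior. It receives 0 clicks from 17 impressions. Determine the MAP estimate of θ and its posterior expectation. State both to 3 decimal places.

θ_MAP = 0.000, E[θ|data] = 0.053

Posterior: Beta(1+0, 1+17) = Beta(1, 18).
Since α = 1 ≤ 1 and β > 1, the Beta density is monotone decreasing on [0,1]; the mode is at 0.
Mean = 1/(1+18) = 0.053.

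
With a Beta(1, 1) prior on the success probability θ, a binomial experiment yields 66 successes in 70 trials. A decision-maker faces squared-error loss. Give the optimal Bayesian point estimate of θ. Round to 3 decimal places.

0.931

Posterior: Beta(1+66, 1+4) = Beta(67, 5).
Mode = (67−1)/(67+5−2) = 66/70 = 0.943.
With a flat prior the MAP equals the MLE, 66/70.
Mean = 67/(67+5) = 67/72 = 0.931.
Squared-error loss ⇒ the optimal estimator is the posterior mean.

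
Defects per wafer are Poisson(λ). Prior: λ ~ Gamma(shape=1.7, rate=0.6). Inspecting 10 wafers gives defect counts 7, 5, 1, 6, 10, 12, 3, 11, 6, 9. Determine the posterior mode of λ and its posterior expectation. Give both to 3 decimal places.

Σ counts = 70. Posterior: Gamma(shape = 1.7+70 = 71.7, rate = 0.6+10 = 10.6).
Mode = (α−1)/β = 70.7/10.6 = 6.670.
Mean = α/β = 71.7/10.6 = 6.764.

MAP = 6.670, posterior mean = 6.764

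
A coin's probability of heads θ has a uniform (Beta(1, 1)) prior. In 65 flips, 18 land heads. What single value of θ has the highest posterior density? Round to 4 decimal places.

0.2769

Posterior: Beta(1+18, 1+47) = Beta(19, 48).
Mode = (19−1)/(19+48−2) = 18/65 = 0.2769.
Mean = 19/(19+48) = 19/67 = 0.2836.
This is the posterior mode — the MAP estimate.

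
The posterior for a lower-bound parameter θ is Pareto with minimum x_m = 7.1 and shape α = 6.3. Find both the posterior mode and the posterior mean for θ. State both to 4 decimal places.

The Pareto density is strictly decreasing on [x_m, ∞), so the mode is x_m = 7.1000.
Mean = α·x_m/(α−1) = 6.3·7.1/5.3 = 8.4396.
The posterior is right-skewed, so the mean exceeds the mode.

posterior mode = 7.1000, posterior mean = 8.4396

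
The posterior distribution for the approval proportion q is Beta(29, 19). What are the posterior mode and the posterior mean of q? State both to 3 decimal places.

Mode = (29−1)/(29+19−2) = 28/46 = 0.609.
Mean = 29/(29+19) = 29/48 = 0.604.

MAP: 0.609. Posterior mean: 0.604.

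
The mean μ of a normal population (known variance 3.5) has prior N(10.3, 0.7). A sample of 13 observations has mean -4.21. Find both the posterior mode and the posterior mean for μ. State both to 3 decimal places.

posterior mode = -0.179, posterior mean = -0.179

Posterior for μ is Normal. Precision-weighted mean: (1/0.7·10.3 + 13/3.5·-4.21) / (1/0.7 + 13/3.5) = -0.179.
A Normal posterior is symmetric, so mode = mean.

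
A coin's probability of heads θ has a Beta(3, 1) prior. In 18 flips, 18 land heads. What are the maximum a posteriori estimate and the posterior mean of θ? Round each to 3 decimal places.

MAP: 1.000. Posterior mean: 0.955.

Posterior: Beta(3+18, 1+0) = Beta(21, 1).
Since β = 1 ≤ 1 and α > 1, the Beta density is monotone increasing on [0,1]; the mode is at 1.
Mean = 21/(21+1) = 0.955.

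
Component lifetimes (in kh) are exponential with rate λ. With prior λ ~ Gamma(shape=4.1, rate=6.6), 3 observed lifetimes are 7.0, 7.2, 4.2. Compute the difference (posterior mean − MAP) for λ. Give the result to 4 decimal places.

0.0400

Σ times = 18.4. Posterior: Gamma(shape = 4.1+3 = 7.1, rate = 6.6+18.4 = 25.0).
Mode = (α−1)/β = 6.1/25.0 = 0.2440.
Mean = α/β = 7.1/25.0 = 0.2840.
Difference = 0.2840 − 0.2440 = 0.0400.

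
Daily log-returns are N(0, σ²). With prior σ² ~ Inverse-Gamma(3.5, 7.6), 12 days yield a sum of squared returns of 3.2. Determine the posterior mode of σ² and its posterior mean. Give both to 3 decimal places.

Posterior: Inverse-Gamma(shape = 3.5+12/2 = 9.5, scale = 7.6+3.2/2 = 9.2).
Mode = β/(α+1) = 9.2/10.5 = 0.876.
Mean = β/(α−1) = 9.2/8.5 = 1.082.

posterior mode = 0.876, posterior mean = 1.082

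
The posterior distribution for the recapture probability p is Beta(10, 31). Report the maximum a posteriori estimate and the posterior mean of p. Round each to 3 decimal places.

Mode = (10−1)/(10+31−2) = 9/39 = 0.231.
Mean = 10/(10+31) = 10/41 = 0.244.

maximum a posteriori estimate = 0.231, posterior mean = 0.244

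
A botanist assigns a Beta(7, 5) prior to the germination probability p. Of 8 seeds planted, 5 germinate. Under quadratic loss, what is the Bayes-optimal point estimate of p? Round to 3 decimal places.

Posterior: Beta(7+5, 5+3) = Beta(12, 8).
Mode = (12−1)/(12+8−2) = 11/18 = 0.611.
Mean = 12/(12+8) = 12/20 = 0.600.
Quadratic loss ⇒ the optimal estimator is the posterior mean.

0.600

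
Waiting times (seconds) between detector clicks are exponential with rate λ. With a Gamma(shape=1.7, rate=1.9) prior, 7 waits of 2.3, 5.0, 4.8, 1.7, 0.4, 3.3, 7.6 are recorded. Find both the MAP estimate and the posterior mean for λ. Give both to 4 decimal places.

Σ times = 25.1. Posterior: Gamma(shape = 1.7+7 = 8.7, rate = 1.9+25.1 = 27.0).
Mode = (α−1)/β = 7.7/27.0 = 0.2852.
Mean = α/β = 8.7/27.0 = 0.3222.
Right-skewed posterior ⇒ mode < mean.

MAP: 0.2852. Posterior mean: 0.3222.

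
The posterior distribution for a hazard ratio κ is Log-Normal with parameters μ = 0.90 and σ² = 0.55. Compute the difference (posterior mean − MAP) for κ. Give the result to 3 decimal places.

1.819

Mode = exp(μ − σ²) = exp(0.35) = 1.419.
Mean = exp(μ + σ²/2) = exp(1.175) = 3.238.
Difference = 3.238 − 1.419 = 1.819.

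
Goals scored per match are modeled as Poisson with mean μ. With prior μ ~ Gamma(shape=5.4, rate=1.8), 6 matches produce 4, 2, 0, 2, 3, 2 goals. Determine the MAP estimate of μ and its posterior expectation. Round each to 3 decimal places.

Σ counts = 13. Posterior: Gamma(shape = 5.4+13 = 18.4, rate = 1.8+6 = 7.8).
Mode = (α−1)/β = 17.4/7.8 = 2.231.
Mean = α/β = 18.4/7.8 = 2.359.
The mean is pulled above the mode by the posterior's right skew.

MAP = 2.231, posterior mean = 2.359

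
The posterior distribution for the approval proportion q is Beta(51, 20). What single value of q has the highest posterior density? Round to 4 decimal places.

Mode = (51−1)/(51+20−2) = 50/69 = 0.7246.
Mean = 51/(51+20) = 51/71 = 0.7183.
This is the posterior mode — the MAP estimate.

0.7246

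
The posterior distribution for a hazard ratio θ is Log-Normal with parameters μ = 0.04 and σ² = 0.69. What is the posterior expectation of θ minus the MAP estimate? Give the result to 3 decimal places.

0.948

Mode = exp(μ − σ²) = exp(-0.65) = 0.522.
Mean = exp(μ + σ²/2) = exp(0.385) = 1.470.
Difference = 1.470 − 0.522 = 0.948.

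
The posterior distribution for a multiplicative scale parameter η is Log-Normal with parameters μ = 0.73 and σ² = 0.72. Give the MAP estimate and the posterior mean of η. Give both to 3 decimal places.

MAP = 1.010; posterior mean = 2.974

Mode = exp(μ − σ²) = exp(0.01) = 1.010.
Mean = exp(μ + σ²/2) = exp(1.090) = 2.974.
The mean is pulled above the mode by the posterior's right skew.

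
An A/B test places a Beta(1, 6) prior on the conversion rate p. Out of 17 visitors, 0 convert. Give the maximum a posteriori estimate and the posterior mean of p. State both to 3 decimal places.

Posterior: Beta(1+0, 6+17) = Beta(1, 23).
Since α = 1 ≤ 1 and β > 1, the Beta density is monotone decreasing on [0,1]; the mode is at 0.
Mean = 1/(1+23) = 0.042.

MAP = 0.000, posterior mean = 0.042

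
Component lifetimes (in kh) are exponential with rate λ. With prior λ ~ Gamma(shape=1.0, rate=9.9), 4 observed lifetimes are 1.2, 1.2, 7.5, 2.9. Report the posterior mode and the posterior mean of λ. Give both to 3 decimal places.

Σ times = 12.8. Posterior: Gamma(shape = 1.0+4 = 5.0, rate = 9.9+12.8 = 22.7).
Mode = (α−1)/β = 4.0/22.7 = 0.176.
Mean = α/β = 5.0/22.7 = 0.220.
Right-skewed posterior ⇒ mode < mean.

MAP: 0.176. Posterior mean: 0.220.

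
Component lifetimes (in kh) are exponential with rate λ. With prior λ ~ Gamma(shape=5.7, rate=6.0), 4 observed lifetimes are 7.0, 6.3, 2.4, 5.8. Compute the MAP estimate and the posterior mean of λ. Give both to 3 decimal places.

λ_MAP = 0.316, E[λ|data] = 0.353

Σ times = 21.5. Posterior: Gamma(shape = 5.7+4 = 9.7, rate = 6.0+21.5 = 27.5).
Mode = (α−1)/β = 8.7/27.5 = 0.316.
Mean = α/β = 9.7/27.5 = 0.353.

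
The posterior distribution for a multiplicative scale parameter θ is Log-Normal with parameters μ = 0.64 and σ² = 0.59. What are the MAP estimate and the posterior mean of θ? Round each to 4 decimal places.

Mode = exp(μ − σ²) = exp(0.05) = 1.0513.
Mean = exp(μ + σ²/2) = exp(0.935) = 2.5472.

MAP: 1.0513. Posterior mean: 2.5472.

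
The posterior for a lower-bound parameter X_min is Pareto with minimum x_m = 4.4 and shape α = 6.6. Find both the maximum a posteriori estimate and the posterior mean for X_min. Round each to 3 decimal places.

The Pareto density is strictly decreasing on [x_m, ∞), so the mode is x_m = 4.400.
Mean = α·x_m/(α−1) = 6.6·4.4/5.6 = 5.186.

MAP = 4.400, posterior mean = 5.186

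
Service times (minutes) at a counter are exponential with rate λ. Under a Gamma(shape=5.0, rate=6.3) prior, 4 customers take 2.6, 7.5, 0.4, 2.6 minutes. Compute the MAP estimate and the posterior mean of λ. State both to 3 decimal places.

λ_MAP = 0.412, E[λ|data] = 0.464

Σ times = 13.1. Posterior: Gamma(shape = 5.0+4 = 9.0, rate = 6.3+13.1 = 19.4).
Mode = (α−1)/β = 8.0/19.4 = 0.412.
Mean = α/β = 9.0/19.4 = 0.464.
The mean is pulled above the mode by the posterior's right skew.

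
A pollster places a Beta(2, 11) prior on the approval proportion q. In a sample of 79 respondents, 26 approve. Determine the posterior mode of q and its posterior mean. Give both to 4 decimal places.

Posterior: Beta(2+26, 11+53) = Beta(28, 64).
Mode = (28−1)/(28+64−2) = 27/90 = 0.3000.
Mean = 28/(28+64) = 28/92 = 0.3043.

MAP: 0.3000. Posterior mean: 0.3043.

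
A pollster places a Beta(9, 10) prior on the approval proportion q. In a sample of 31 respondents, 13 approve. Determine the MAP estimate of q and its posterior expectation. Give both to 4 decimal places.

Posterior: Beta(9+13, 10+18) = Beta(22, 28).
Mode = (22−1)/(22+28−2) = 21/48 = 0.4375.
Mean = 22/(22+28) = 22/50 = 0.4400.

MAP = 0.4375; posterior mean = 0.4400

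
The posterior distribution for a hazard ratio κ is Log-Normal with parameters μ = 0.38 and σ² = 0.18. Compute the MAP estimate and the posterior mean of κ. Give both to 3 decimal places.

Mode = exp(μ − σ²) = exp(0.20) = 1.221.
Mean = exp(μ + σ²/2) = exp(0.470) = 1.600.

MAP = 1.221; posterior mean = 1.600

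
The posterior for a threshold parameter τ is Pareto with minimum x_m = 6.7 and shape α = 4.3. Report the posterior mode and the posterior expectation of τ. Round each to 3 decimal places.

MAP = 6.700; posterior mean = 8.730

The Pareto density is strictly decreasing on [x_m, ∞), so the mode is x_m = 6.700.
Mean = α·x_m/(α−1) = 4.3·6.7/3.3 = 8.730.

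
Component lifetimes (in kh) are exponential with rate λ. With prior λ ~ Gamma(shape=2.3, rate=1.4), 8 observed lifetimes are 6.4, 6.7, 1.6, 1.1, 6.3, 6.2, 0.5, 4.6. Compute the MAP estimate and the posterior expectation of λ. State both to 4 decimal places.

MAP: 0.2672. Posterior mean: 0.2960.

Σ times = 33.4. Posterior: Gamma(shape = 2.3+8 = 10.3, rate = 1.4+33.4 = 34.8).
Mode = (α−1)/β = 9.3/34.8 = 0.2672.
Mean = α/β = 10.3/34.8 = 0.2960.
Mean > mode: the posterior has a right tail.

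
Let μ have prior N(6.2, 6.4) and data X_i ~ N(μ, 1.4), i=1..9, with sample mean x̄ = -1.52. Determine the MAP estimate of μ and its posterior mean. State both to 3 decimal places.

Posterior for μ is Normal. Precision-weighted mean: (1/6.4·6.2 + 9/1.4·-1.52) / (1/6.4 + 9/1.4) = -1.337.
A Normal posterior is symmetric, so mode = mean.

μ_MAP = -1.337, E[μ|data] = -1.337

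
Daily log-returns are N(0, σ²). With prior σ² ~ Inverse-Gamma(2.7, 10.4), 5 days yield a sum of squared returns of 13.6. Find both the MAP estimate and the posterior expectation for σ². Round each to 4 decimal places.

Posterior: Inverse-Gamma(shape = 2.7+5/2 = 5.2, scale = 10.4+13.6/2 = 17.2).
Mode = β/(α+1) = 17.2/6.2 = 2.7742.
Mean = β/(α−1) = 17.2/4.2 = 4.0952.

MAP = 2.7742; posterior mean = 4.0952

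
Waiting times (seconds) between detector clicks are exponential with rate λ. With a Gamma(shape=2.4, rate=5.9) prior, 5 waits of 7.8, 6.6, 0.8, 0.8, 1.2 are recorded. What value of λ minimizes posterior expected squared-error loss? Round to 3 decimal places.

0.320

Σ times = 17.2. Posterior: Gamma(shape = 2.4+5 = 7.4, rate = 5.9+17.2 = 23.1).
Mode = (α−1)/β = 6.4/23.1 = 0.277.
Mean = α/β = 7.4/23.1 = 0.320.
Squared-error loss ⇒ the optimal estimator is the posterior mean.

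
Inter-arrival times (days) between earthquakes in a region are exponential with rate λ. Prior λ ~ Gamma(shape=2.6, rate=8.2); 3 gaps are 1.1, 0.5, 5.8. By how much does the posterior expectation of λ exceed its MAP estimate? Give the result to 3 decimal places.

Σ times = 7.4. Posterior: Gamma(shape = 2.6+3 = 5.6, rate = 8.2+7.4 = 15.6).
Mode = (α−1)/β = 4.6/15.6 = 0.295.
Mean = α/β = 5.6/15.6 = 0.359.
Difference = 0.359 − 0.295 = 0.064.
The mean is pulled above the mode by the posterior's right skew.

0.064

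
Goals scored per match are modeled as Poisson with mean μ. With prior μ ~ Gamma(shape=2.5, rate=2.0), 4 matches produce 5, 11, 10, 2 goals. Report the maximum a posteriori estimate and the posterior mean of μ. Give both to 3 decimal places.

Σ counts = 28. Posterior: Gamma(shape = 2.5+28 = 30.5, rate = 2.0+4 = 6.0).
Mode = (α−1)/β = 29.5/6.0 = 4.917.
Mean = α/β = 30.5/6.0 = 5.083.
The mean is pulled above the mode by the posterior's right skew.

MAP = 4.917; posterior mean = 5.083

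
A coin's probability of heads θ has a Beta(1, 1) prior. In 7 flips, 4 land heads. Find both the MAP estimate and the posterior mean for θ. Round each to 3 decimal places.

Posterior: Beta(1+4, 1+3) = Beta(5, 4).
Mode = (5−1)/(5+4−2) = 4/7 = 0.571.
With a flat prior the MAP equals the MLE, 4/7.
Mean = 5/(5+4) = 5/9 = 0.556.
Mode > mean: the posterior has a left tail.

θ_MAP = 0.571, E[θ|data] = 0.556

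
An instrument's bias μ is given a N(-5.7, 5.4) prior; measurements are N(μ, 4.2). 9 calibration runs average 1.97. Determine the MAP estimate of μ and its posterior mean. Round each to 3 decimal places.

μ_MAP = 1.360, E[μ|data] = 1.360

Posterior for μ is Normal. Precision-weighted mean: (1/5.4·-5.7 + 9/4.2·1.97) / (1/5.4 + 9/4.2) = 1.360.
A Normal posterior is symmetric, so mode = mean.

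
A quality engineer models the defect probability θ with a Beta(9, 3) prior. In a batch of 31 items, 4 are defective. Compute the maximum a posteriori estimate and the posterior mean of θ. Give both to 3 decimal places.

Posterior: Beta(9+4, 3+27) = Beta(13, 30).
Mode = (13−1)/(13+30−2) = 12/41 = 0.293.
Mean = 13/(13+30) = 13/43 = 0.302.

maximum a posteriori estimate = 0.293, posterior mean = 0.302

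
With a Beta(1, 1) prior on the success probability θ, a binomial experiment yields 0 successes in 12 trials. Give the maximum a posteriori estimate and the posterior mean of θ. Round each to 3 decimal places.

Posterior: Beta(1+0, 1+12) = Beta(1, 13).
Since α = 1 ≤ 1 and β > 1, the Beta density is monotone decreasing on [0,1]; the mode is at 0.
Mean = 1/(1+13) = 0.071.

MAP = 0.000; posterior mean = 0.071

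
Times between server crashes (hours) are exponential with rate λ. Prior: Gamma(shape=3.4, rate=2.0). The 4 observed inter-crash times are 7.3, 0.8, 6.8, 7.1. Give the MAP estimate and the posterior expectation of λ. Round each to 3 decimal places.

MAP = 0.267; posterior mean = 0.308

Σ times = 22.0. Posterior: Gamma(shape = 3.4+4 = 7.4, rate = 2.0+22.0 = 24.0).
Mode = (α−1)/β = 6.4/24.0 = 0.267.
Mean = α/β = 7.4/24.0 = 0.308.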